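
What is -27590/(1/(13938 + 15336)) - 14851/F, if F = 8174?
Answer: -6601891815691/8174 ≈ -8.0767e+8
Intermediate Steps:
-27590/(1/(13938 + 15336)) - 14851/F = -27590/(1/(13938 + 15336)) - 14851/8174 = -27590/(1/29274) - 14851*1/8174 = -27590/1/29274 - 14851/8174 = -27590*29274 - 14851/8174 = -807669660 - 14851/8174 = -6601891815691/8174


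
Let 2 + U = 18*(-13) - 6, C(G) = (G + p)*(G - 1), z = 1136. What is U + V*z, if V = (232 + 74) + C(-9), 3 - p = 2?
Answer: 438254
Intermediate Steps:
p = 1 (p = 3 - 1*2 = 3 - 2 = 1)
C(G) = (1 + G)*(-1 + G) (C(G) = (G + 1)*(G - 1) = (1 + G)*(-1 + G))
U = -242 (U = -2 + (18*(-13) - 6) = -2 + (-234 - 6) = -2 - 240 = -242)
V = 386 (V = (232 + 74) + (-1 + (-9)**2) = 306 + (-1 + 81) = 306 + 80 = 386)
U + V*z = -242 + 386*1136 = -242 + 438496 = 438254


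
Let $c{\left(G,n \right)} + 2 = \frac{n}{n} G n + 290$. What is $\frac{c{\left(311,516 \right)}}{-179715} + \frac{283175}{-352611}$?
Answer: $- \frac{35859316643}{21123161955} \approx -1.6976$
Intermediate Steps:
$c{\left(G,n \right)} = 288 + G n$ ($c{\left(G,n \right)} = -2 + \left(\frac{n}{n} G n + 290\right) = -2 + \left(1 G n + 290\right) = -2 + \left(G n + 290\right) = -2 + \left(290 + G n\right) = 288 + G n$)
$\frac{c{\left(311,516 \right)}}{-179715} + \frac{283175}{-352611} = \frac{288 + 311 \cdot 516}{-179715} + \frac{283175}{-352611} = \left(288 + 160476\right) \left(- \frac{1}{179715}\right) + 283175 \left(- \frac{1}{352611}\right) = 160764 \left(- \frac{1}{179715}\right) - \frac{283175}{352611} = - \frac{53588}{59905} - \frac{283175}{352611} = - \frac{35859316643}{21123161955}$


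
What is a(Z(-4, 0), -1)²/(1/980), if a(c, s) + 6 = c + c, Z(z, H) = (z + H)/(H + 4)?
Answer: 62720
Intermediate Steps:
Z(z, H) = (H + z)/(4 + H)
a(c, s) = -6 + 2*c (a(c, s) = -6 + (c + c) = -6 + 2*c)
a(Z(-4, 0), -1)²/(1/980) = (-6 + 2*((0 - 4)/(4 + 0)))²/(1/980) = (-6 + 2*(-4/4))²/(1/980) = (-6 + 2*((¼)*(-4)))²*980 = (-6 + 2*(-1))²*980 = (-6 - 2)²*980 = (-8)²*980 = 64*980 = 62720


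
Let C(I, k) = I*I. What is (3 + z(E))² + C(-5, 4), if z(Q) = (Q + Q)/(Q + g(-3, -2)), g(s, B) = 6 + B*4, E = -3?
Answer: 1066/25 ≈ 42.640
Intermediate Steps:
g(s, B) = 6 + 4*B
C(I, k) = I²
z(Q) = 2*Q/(-2 + Q) (z(Q) = (Q + Q)/(Q + (6 + 4*(-2))) = (2*Q)/(Q + (6 - 8)) = (2*Q)/(Q - 2) = (2*Q)/(-2 + Q) = 2*Q/(-2 + Q))
(3 + z(E))² + C(-5, 4) = (3 + 2*(-3)/(-2 - 3))² + (-5)² = (3 + 2*(-3)/(-5))² + 25 = (3 + 2*(-3)*(-⅕))² + 25 = (3 + 6/5)² + 25 = (21/5)² + 25 = 441/25 + 25 = 1066/25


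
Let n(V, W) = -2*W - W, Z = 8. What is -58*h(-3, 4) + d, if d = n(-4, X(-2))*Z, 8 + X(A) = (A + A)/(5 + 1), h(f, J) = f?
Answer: 382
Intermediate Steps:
X(A) = -8 + A/3 (X(A) = -8 + (A + A)/(5 + 1) = -8 + (2*A)/6 = -8 + (2*A)*(1/6) = -8 + A/3)
n(V, W) = -3*W
d = 208 (d = -3*(-8 + (1/3)*(-2))*8 = -3*(-8 - 2/3)*8 = -3*(-26/3)*8 = 26*8 = 208)
-58*h(-3, 4) + d = -58*(-3) + 208 = 174 + 208 = 382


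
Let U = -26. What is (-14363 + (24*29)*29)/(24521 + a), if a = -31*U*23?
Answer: 5821/43059 ≈ 0.13519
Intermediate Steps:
a = 18538 (a = -31*(-26)*23 = 806*23 = 18538)
(-14363 + (24*29)*29)/(24521 + a) = (-14363 + (24*29)*29)/(24521 + 18538) = (-14363 + 696*29)/43059 = (-14363 + 20184)*(1/43059) = 5821*(1/43059) = 5821/43059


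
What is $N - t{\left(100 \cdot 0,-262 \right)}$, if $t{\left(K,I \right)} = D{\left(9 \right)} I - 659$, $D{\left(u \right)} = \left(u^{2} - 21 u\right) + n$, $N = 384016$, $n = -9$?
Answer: $354021$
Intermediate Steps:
$D{\left(u \right)} = -9 + u^{2} - 21 u$ ($D{\left(u \right)} = \left(u^{2} - 21 u\right) - 9 = -9 + u^{2} - 21 u$)
$t{\left(K,I \right)} = -659 - 117 I$ ($t{\left(K,I \right)} = \left(-9 + 9^{2} - 189\right) I - 659 = \left(-9 + 81 - 189\right) I - 659 = - 117 I - 659 = -659 - 117 I$)
$N - t{\left(100 \cdot 0,-262 \right)} = 384016 - \left(-659 - -30654\right) = 384016 - \left(-659 + 30654\right) = 384016 - 29995 = 354021$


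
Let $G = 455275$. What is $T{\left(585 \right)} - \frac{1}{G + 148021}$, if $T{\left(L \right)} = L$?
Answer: $\frac{352928159}{603296} \approx 585.0$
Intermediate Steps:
$T{\left(585 \right)} - \frac{1}{G + 148021} = 585 - \frac{1}{455275 + 148021} = 585 - \frac{1}{603296} = \frac{352928159}{603296}$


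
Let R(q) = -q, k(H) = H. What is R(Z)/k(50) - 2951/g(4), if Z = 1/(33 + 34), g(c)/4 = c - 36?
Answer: 4942861/214400 ≈ 23.054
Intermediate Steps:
g(c) = -144 + 4*c (g(c) = 4*(c - 36) = 4*(-36 + c) = -144 + 4*c)
Z = 1/67 ≈ 0.014925
R(Z)/k(50) - 2951/g(4) = -1*1/67/50 - 2951/(-144 + 4*4) = -1/67*1/50 - 2951/(-144 + 16) = -1/3350 - 2951/(-128) = -1/3350 - 2951*(-1/128) = -1/3350 + 2951/128 = 4942861/214400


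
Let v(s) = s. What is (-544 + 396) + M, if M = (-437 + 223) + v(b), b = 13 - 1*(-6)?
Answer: -343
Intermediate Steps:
b = 19 (b = 13 + 6 = 19)
M = -195 (M = (-437 + 223) + 19 = -214 + 19 = -195)
(-544 + 396) + M = (-544 + 396) - 195 = -148 - 195 = -343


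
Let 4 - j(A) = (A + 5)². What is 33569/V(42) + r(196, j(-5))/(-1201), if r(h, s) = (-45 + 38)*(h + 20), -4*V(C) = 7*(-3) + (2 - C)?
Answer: 161357708/73261 ≈ 2202.5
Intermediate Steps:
j(A) = 4 - (5 + A)² (j(A) = 4 - (A + 5)² = 4 - (5 + A)²)
V(C) = 19/4 + C/4 (V(C) = -(7*(-3) + (2 - C))/4 = -(-21 + (2 - C))/4 = -(-19 - C)/4 = 19/4 + C/4)
r(h, s) = -140 - 7*h (r(h, s) = -7*(20 + h) = -140 - 7*h)
33569/V(42) + r(196, j(-5))/(-1201) = 33569/(19/4 + (¼)*42) + (-140 - 7*196)/(-1201) = 33569/(19/4 + 21/2) + (-140 - 1372)*(-1/1201) = 33569/(61/4) - 1512*(-1/1201) = 33569*(4/61) + 1512/1201 = 134276/61 + 1512/1201 = 161357708/73261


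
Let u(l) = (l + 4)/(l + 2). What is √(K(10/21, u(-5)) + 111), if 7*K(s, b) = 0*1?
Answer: √111 ≈ 10.536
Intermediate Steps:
u(l) = (4 + l)/(2 + l)
K(s, b) = 0 (K(s, b) = (0*1)/7 = (⅐)*0 = 0)
√(K(10/21, u(-5)) + 111) = √(0 + 111) = √111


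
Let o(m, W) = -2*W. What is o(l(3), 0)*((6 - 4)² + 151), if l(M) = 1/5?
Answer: 0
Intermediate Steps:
l(M) = ⅕
o(l(3), 0)*((6 - 4)² + 151) = (-2*0)*((6 - 4)² + 151) = 0*(2² + 151) = 0*(4 + 151) = 0*155 = 0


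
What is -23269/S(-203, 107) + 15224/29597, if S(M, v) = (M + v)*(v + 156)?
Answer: 1073068145/747265056 ≈ 1.4360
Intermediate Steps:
S(M, v) = (156 + v)*(M + v) (S(M, v) = (M + v)*(156 + v) = (156 + v)*(M + v))
-23269/S(-203, 107) + 15224/29597 = -23269/(107² + 156*(-203) + 156*107 - 203*107) + 15224/29597 = -23269/(11449 - 31668 + 16692 - 21721) + 15224*(1/29597) = -23269/(-25248) + 15224/29597 = -23269*(-1/25248) + 15224/29597 = 23269/25248 + 15224/29597 = 1073068145/747265056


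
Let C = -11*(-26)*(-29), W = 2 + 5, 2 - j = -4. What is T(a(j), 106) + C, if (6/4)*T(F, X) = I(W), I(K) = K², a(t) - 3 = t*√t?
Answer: -24784/3 ≈ -8261.3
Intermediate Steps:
j = 6 (j = 2 - 1*(-4) = 2 + 4 = 6)
a(t) = 3 + t^(3/2) (a(t) = 3 + t*√t = 3 + t^(3/2))
W = 7
T(F, X) = 98/3 (T(F, X) = (⅔)*7² = (⅔)*49 = 98/3)
C = -8294 (C = 286*(-29) = -8294)
T(a(j), 106) + C = 98/3 - 8294 = -24784/3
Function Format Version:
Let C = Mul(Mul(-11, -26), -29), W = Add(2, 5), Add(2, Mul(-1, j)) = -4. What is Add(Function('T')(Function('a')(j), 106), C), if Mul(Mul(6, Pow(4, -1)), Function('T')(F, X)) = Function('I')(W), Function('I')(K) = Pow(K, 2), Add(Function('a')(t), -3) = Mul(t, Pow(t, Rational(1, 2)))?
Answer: Rational(-24784, 3) ≈ -8261.3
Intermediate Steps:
j = 6 (j = Add(2, Mul(-1, -4)) = Add(2, 4) = 6)
Function('a')(t) = Add(3, Pow(t, Rational(3, 2))) (Function('a')(t) = Add(3, Mul(t, Pow(t, Rational(1, 2)))) = Add(3, Pow(t, Rational(3, 2))))
W = 7
Function('T')(F, X) = Rational(98, 3) (Function('T')(F, X) = Mul(Rational(2, 3), Pow(7, 2)) = Mul(Rational(2, 3), 49) = Rational(98, 3))
C = -8294 (C = Mul(286, -29) = -8294)
Add(Function('T')(Function('a')(j), 106), C) = Add(Rational(98, 3), -8294) = Rational(-24784, 3)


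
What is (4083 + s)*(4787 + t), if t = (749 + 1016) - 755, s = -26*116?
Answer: 6185399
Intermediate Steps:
s = -3016
t = 1010 (t = 1765 - 755 = 1010)
(4083 + s)*(4787 + t) = (4083 - 3016)*(4787 + 1010) = 1067*5797 = 6185399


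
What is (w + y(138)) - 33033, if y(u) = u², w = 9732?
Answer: -4257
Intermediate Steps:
(w + y(138)) - 33033 = (9732 + 138²) - 33033 = (9732 + 19044) - 33033 = 28776 - 33033 = -4257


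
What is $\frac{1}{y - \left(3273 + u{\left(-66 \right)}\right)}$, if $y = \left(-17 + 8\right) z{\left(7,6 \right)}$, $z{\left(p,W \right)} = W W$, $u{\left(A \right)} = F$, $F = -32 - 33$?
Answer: $- \frac{1}{3532} \approx -0.00028313$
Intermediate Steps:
$F = -65$ ($F = -32 - 33 = -65$)
$u{\left(A \right)} = -65$
$z{\left(p,W \right)} = W^{2}$
$y = -324$ ($y = \left(-17 + 8\right) 6^{2} = \left(-9\right) 36 = -324$)
$\frac{1}{y - \left(3273 + u{\left(-66 \right)}\right)} = \frac{1}{-324 - 3208} = \frac{1}{-3532} = - \frac{1}{3532}$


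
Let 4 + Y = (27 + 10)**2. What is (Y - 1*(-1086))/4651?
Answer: 2451/4651 ≈ 0.52698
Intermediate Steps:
Y = 1365 (Y = -4 + (27 + 10)**2 = -4 + 37**2 = -4 + 1369 = 1365)
(Y - 1*(-1086))/4651 = (1365 - 1*(-1086))/4651 = (1365 + 1086)*(1/4651) = 2451*(1/4651) = 2451/4651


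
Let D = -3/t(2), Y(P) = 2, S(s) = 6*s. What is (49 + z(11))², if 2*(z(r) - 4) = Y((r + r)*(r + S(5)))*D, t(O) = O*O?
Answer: 43681/16 ≈ 2730.1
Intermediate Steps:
t(O) = O²
D = -¾ (D = -3/(2²) = -3/4 = -3*¼ = -¾ ≈ -0.75000)
z(r) = 13/4 (z(r) = 4 + (2*(-¾))/2 = 4 + (½)*(-3/2) = 4 - ¾ = 13/4)
(49 + z(11))² = (49 + 13/4)² = (209/4)² = 43681/16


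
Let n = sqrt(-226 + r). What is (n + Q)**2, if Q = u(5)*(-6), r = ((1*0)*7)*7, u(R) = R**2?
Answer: (-150 + I*sqrt(226))**2 ≈ 22274.0 - 4510.0*I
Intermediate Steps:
r = 0 (r = (0*7)*7 = 0*7 = 0)
n = I*sqrt(226) (n = sqrt(-226 + 0) = sqrt(-226) = I*sqrt(226) ≈ 15.033*I)
Q = -150 (Q = 5**2*(-6) = 25*(-6) = -150)
(n + Q)**2 = (I*sqrt(226) - 150)**2 = (-150 + I*sqrt(226))**2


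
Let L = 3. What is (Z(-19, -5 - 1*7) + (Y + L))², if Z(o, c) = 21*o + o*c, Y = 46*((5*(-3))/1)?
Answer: 736164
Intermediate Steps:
Y = -690 (Y = 46*(-15*1) = 46*(-15) = -690)
Z(o, c) = 21*o + c*o
(Z(-19, -5 - 1*7) + (Y + L))² = (-19*(21 + (-5 - 1*7)) + (-690 + 3))² = (-19*(21 + (-5 - 7)) - 687)² = (-19*(21 - 12) - 687)² = (-19*9 - 687)² = (-171 - 687)² = (-858)² = 736164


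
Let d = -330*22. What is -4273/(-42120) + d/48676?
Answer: -24449663/512558280 ≈ -0.047701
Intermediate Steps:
d = -7260
-4273/(-42120) + d/48676 = -4273/(-42120) - 7260/48676 = -4273*(-1/42120) - 7260*1/48676 = 4273/42120 - 1815/12169 = -24449663/512558280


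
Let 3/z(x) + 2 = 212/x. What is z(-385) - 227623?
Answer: -223526941/982 ≈ -2.2762e+5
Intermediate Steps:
z(x) = 3/(-2 + 212/x)
z(-385) - 227623 = -3*(-385)/(-212 + 2*(-385)) - 227623 = -3*(-385)/(-212 - 770) - 227623 = -3*(-385)/(-982) - 227623 = -3*(-385)*(-1/982) - 227623 = -1155/982 - 227623 = -223526941/982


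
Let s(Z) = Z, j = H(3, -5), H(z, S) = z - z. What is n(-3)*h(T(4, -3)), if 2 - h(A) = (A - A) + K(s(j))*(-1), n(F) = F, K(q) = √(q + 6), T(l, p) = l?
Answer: -6 - 3*√6 ≈ -13.348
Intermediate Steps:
H(z, S) = 0
j = 0
K(q) = √(6 + q)
h(A) = 2 + √6 (h(A) = 2 - ((A - A) + √(6 + 0)*(-1)) = 2 - (0 + √6*(-1)) = 2 - (0 - √6) = 2 - (-1)*√6 = 2 + √6)
n(-3)*h(T(4, -3)) = -3*(2 + √6) = -6 - 3*√6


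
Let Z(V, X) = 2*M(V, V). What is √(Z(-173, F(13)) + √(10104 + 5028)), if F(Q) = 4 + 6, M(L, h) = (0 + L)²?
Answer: √(59858 + 2*√3783) ≈ 244.91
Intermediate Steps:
M(L, h) = L²
F(Q) = 10
Z(V, X) = 2*V²
√(Z(-173, F(13)) + √(10104 + 5028)) = √(2*(-173)² + √(10104 + 5028)) = √(2*29929 + √15132) = √(59858 + 2*√3783)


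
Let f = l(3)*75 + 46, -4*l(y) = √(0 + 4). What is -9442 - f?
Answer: -18901/2 ≈ -9450.5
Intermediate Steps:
l(y) = -½ (l(y) = -√(0 + 4)/4 = -√4/4 = -¼*2 = -½)
f = 17/2 (f = -½*75 + 46 = -75/2 + 46 = 17/2 ≈ 8.5000)
-9442 - f = -9442 - 1*17/2 = -9442 - 17/2 = -18901/2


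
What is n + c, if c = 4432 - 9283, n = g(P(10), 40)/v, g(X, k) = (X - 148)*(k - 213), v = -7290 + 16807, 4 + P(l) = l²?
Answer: -46157971/9517 ≈ -4850.1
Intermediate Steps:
P(l) = -4 + l²
v = 9517
g(X, k) = (-213 + k)*(-148 + X) (g(X, k) = (-148 + X)*(-213 + k) = (-213 + k)*(-148 + X))
n = 8996/9517 (n = (31524 - 213*(-4 + 10²) - 148*40 + (-4 + 10²)*40)/9517 = (31524 - 213*(-4 + 100) - 5920 + (-4 + 100)*40)*(1/9517) = (31524 - 213*96 - 5920 + 96*40)*(1/9517) = (31524 - 20448 - 5920 + 3840)*(1/9517) = 8996*(1/9517) = 8996/9517 ≈ 0.94526)
c = -4851
n + c = 8996/9517 - 4851 = -46157971/9517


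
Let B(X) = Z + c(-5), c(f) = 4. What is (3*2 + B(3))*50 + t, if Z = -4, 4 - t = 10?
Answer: 294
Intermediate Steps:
t = -6 (t = 4 - 1*10 = 4 - 10 = -6)
B(X) = 0 (B(X) = -4 + 4 = 0)
(3*2 + B(3))*50 + t = (3*2 + 0)*50 - 6 = (6 + 0)*50 - 6 = 6*50 - 6 = 300 - 6 = 294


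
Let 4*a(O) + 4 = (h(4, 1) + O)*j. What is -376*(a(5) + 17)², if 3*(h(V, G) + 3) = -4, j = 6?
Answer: -108664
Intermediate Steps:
h(V, G) = -13/3 (h(V, G) = -3 + (⅓)*(-4) = -3 - 4/3 = -13/3)
a(O) = -15/2 + 3*O/2 (a(O) = -1 + ((-13/3 + O)*6)/4 = -1 + (-26 + 6*O)/4 = -1 + (-13/2 + 3*O/2) = -15/2 + 3*O/2)
-376*(a(5) + 17)² = -376*((-15/2 + (3/2)*5) + 17)² = -376*((-15/2 + 15/2) + 17)² = -376*(0 + 17)² = -376*17² = -376*289 = -108664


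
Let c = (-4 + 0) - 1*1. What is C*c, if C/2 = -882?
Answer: 8820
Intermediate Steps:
C = -1764 (C = 2*(-882) = -1764)
c = -5 (c = -4 - 1 = -5)
C*c = -1764*(-5) = 8820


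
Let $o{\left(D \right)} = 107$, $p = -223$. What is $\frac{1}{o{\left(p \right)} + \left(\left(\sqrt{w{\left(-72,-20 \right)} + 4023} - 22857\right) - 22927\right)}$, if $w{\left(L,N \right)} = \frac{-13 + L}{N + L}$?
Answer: $- \frac{4202284}{191947356067} - \frac{2 \sqrt{8514623}}{191947356067} \approx -2.1923 \cdot 10^{-5}$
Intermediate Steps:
$w{\left(L,N \right)} = \frac{-13 + L}{L + N}$
$\frac{1}{o{\left(p \right)} + \left(\left(\sqrt{w{\left(-72,-20 \right)} + 4023} - 22857\right) - 22927\right)} = \frac{1}{107 - \left(45784 - \sqrt{\frac{-13 - 72}{-72 - 20} + 4023}\right)} = \frac{1}{107 - \left(45784 - \sqrt{\frac{1}{-92} \left(-85\right) + 4023}\right)} = \frac{1}{107 - \left(45784 - \sqrt{\left(- \frac{1}{92}\right) \left(-85\right) + 4023}\right)} = \frac{1}{107 - \left(45784 - \sqrt{\frac{85}{92} + 4023}\right)} = \frac{1}{107 - \left(45784 - \frac{\sqrt{8514623}}{46}\right)} = \frac{1}{-45677 + \frac{\sqrt{8514623}}{46}}$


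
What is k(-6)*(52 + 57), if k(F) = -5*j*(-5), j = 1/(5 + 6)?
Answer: 2725/11 ≈ 247.73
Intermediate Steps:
j = 1/11 ≈ 0.090909
k(F) = 25/11 (k(F) = -5*1/11*(-5) = -5/11*(-5) = 25/11)
k(-6)*(52 + 57) = 25*(52 + 57)/11 = (25/11)*109 = 2725/11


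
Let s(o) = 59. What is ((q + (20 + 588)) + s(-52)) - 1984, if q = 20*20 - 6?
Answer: -923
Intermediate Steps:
q = 394 (q = 400 - 6 = 394)
((q + (20 + 588)) + s(-52)) - 1984 = ((394 + (20 + 588)) + 59) - 1984 = ((394 + 608) + 59) - 1984 = (1002 + 59) - 1984 = 1061 - 1984 = -923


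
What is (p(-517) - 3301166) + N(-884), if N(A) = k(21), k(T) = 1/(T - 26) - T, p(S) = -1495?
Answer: -16513411/5 ≈ -3.3027e+6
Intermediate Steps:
k(T) = 1/(-26 + T) - T
N(A) = -106/5 (N(A) = (1 - 1*21**2 + 26*21)/(-26 + 21) = (1 - 1*441 + 546)/(-5) = -(1 - 441 + 546)/5 = -1/5*106 = -106/5)
(p(-517) - 3301166) + N(-884) = (-1495 - 3301166) - 106/5 = -3302661 - 106/5 = -16513411/5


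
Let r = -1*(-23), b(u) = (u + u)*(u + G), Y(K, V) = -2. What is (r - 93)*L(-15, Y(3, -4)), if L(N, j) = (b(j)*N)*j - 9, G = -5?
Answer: -58170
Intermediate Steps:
b(u) = 2*u*(-5 + u) (b(u) = (u + u)*(u - 5) = (2*u)*(-5 + u) = 2*u*(-5 + u))
L(N, j) = -9 + 2*N*j**2*(-5 + j) (L(N, j) = ((2*j*(-5 + j))*N)*j - 9 = (2*N*j*(-5 + j))*j - 9 = 2*N*j**2*(-5 + j) - 9 = -9 + 2*N*j**2*(-5 + j))
r = 23
(r - 93)*L(-15, Y(3, -4)) = (23 - 93)*(-9 + 2*(-15)*(-2)**2*(-5 - 2)) = -70*(-9 + 2*(-15)*4*(-7)) = -70*(-9 + 840) = -70*831 = -58170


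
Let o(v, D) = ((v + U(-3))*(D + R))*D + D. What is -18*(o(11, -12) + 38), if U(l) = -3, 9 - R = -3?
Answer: -468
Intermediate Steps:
R = 12 (R = 9 - 1*(-3) = 9 + 3 = 12)
o(v, D) = D + D*(-3 + v)*(12 + D) (o(v, D) = ((v - 3)*(D + 12))*D + D = ((-3 + v)*(12 + D))*D + D = D*(-3 + v)*(12 + D) + D = D + D*(-3 + v)*(12 + D))
-18*(o(11, -12) + 38) = -18*(-12*(-35 - 3*(-12) + 12*11 - 12*11) + 38) = -18*(-12*(-35 + 36 + 132 - 132) + 38) = -18*(-12*1 + 38) = -18*(-12 + 38) = -18*26 = -468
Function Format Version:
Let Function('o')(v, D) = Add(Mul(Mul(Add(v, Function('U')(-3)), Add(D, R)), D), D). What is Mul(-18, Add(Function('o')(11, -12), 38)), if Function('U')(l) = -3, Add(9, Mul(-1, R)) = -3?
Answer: -468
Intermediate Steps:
R = 12 (R = Add(9, Mul(-1, -3)) = Add(9, 3) = 12)
Function('o')(v, D) = Add(D, Mul(D, Add(-3, v), Add(12, D))) (Function('o')(v, D) = Add(Mul(Mul(Add(v, -3), Add(D, 12)), D), D) = Add(Mul(Mul(Add(-3, v), Add(12, D)), D), D) = Add(Mul(D, Add(-3, v), Add(12, D)), D) = Add(D, Mul(D, Add(-3, v), Add(12, D))))
Mul(-18, Add(Function('o')(11, -12), 38)) = Mul(-18, Add(Mul(-12, Add(-35, Mul(-3, -12), Mul(12, 11), Mul(-12, 11))), 38)) = Mul(-18, Add(Mul(-12, Add(-35, 36, 132, -132)), 38)) = Mul(-18, Add(Mul(-12, 1), 38)) = Mul(-18, Add(-12, 38)) = Mul(-18, 26) = -468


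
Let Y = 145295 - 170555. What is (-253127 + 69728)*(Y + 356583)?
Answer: -60764306877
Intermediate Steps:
Y = -25260
(-253127 + 69728)*(Y + 356583) = (-253127 + 69728)*(-25260 + 356583) = -183399*331323 = -60764306877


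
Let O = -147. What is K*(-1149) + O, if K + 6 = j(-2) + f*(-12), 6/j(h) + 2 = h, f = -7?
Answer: -176091/2 ≈ -88046.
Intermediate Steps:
j(h) = 6/(-2 + h)
K = 153/2 (K = -6 + (6/(-2 - 2) - 7*(-12)) = -6 + (6/(-4) + 84) = -6 + (6*(-¼) + 84) = -6 + (-3/2 + 84) = -6 + 165/2 = 153/2 ≈ 76.500)
K*(-1149) + O = (153/2)*(-1149) - 147 = -175797/2 - 147 = -176091/2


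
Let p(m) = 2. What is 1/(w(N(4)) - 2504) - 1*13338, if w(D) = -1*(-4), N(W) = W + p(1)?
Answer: -33345001/2500 ≈ -13338.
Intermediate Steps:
N(W) = 2 + W (N(W) = W + 2 = 2 + W)
w(D) = 4
1/(w(N(4)) - 2504) - 1*13338 = 1/(4 - 2504) - 1*13338 = 1/(-2500) - 13338 = -1/2500 - 13338 = -33345001/2500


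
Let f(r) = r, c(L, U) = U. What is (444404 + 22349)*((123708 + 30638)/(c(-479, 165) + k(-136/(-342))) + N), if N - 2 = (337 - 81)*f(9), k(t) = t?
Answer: 42760999188292/28283 ≈ 1.5119e+9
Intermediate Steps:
N = 2306 (N = 2 + (337 - 81)*9 = 2 + 256*9 = 2 + 2304 = 2306)
(444404 + 22349)*((123708 + 30638)/(c(-479, 165) + k(-136/(-342))) + N) = (444404 + 22349)*((123708 + 30638)/(165 - 136/(-342)) + 2306) = 466753*(154346/(165 - 136*(-1/342)) + 2306) = 466753*(154346/(165 + 68/171) + 2306) = 466753*(154346/(28283/171) + 2306) = 466753*(154346*(171/28283) + 2306) = 466753*(26393166/28283 + 2306) = 466753*(91613764/28283) = 42760999188292/28283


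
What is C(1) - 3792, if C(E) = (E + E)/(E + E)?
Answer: -3791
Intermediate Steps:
C(E) = 1 (C(E) = (2*E)/((2*E)) = (2*E)*(1/(2*E)) = 1)
C(1) - 3792 = 1 - 3792 = -3791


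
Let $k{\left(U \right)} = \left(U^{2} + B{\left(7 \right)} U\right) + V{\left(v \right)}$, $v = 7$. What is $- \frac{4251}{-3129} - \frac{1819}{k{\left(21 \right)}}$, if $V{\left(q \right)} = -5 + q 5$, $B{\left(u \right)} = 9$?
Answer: $- \frac{961997}{688380} \approx -1.3975$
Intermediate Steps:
$V{\left(q \right)} = -5 + 5 q$
$k{\left(U \right)} = 30 + U^{2} + 9 U$ ($k{\left(U \right)} = \left(U^{2} + 9 U\right) + \left(-5 + 5 \cdot 7\right) = \left(U^{2} + 9 U\right) + \left(-5 + 35\right) = \left(U^{2} + 9 U\right) + 30 = 30 + U^{2} + 9 U$)
$- \frac{4251}{-3129} - \frac{1819}{k{\left(21 \right)}} = - \frac{4251}{-3129} - \frac{1819}{30 + 21^{2} + 9 \cdot 21} = \left(-4251\right) \left(- \frac{1}{3129}\right) - \frac{1819}{30 + 441 + 189} = \frac{1417}{1043} - \frac{1819}{660} = - \frac{961997}{688380}$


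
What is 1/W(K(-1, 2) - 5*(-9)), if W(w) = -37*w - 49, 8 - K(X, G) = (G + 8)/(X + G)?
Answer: -1/1640 ≈ -0.00060976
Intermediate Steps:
K(X, G) = 8 - (8 + G)/(G + X) (K(X, G) = 8 - (G + 8)/(X + G) = 8 - (8 + G)/(G + X))
W(w) = -49 - 37*w
1/W(K(-1, 2) - 5*(-9)) = 1/(-49 - 37*((-8 + 7*2 + 8*(-1))/(2 - 1) - 5*(-9))) = 1/(-49 - 37*((-8 + 14 - 8)/1 + 45)) = 1/(-49 - 37*(1*(-2) + 45)) = 1/(-49 - 37*(-2 + 45)) = 1/(-49 - 37*43) = 1/(-49 - 1591) = 1/(-1640) = -1/1640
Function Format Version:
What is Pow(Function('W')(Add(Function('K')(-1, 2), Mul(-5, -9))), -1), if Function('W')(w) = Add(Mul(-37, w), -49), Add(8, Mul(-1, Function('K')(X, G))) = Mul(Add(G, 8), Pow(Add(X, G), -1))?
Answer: Rational(-1, 1640) ≈ -0.00060976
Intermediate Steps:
Function('K')(X, G) = Add(8, Mul(-1, Pow(Add(G, X), -1), Add(8, G))) (Function('K')(X, G) = Add(8, Mul(-1, Mul(Add(G, 8), Pow(Add(X, G), -1)))) = Add(8, Mul(-1, Mul(Add(8, G), Pow(Add(G, X), -1)))) = Add(8, Mul(-1, Mul(Pow(Add(G, X), -1), Add(8, G)))) = Add(8, Mul(-1, Pow(Add(G, X), -1), Add(8, G))))
Function('W')(w) = Add(-49, Mul(-37, w))
Pow(Function('W')(Add(Function('K')(-1, 2), Mul(-5, -9))), -1) = Pow(Add(-49, Mul(-37, Add(Mul(Pow(Add(2, -1), -1), Add(-8, Mul(7, 2), Mul(8, -1))), Mul(-5, -9)))), -1) = Pow(Add(-49, Mul(-37, Add(Mul(Pow(1, -1), Add(-8, 14, -8)), 45))), -1) = Pow(Add(-49, Mul(-37, Add(Mul(1, -2), 45))), -1) = Pow(Add(-49, Mul(-37, Add(-2, 45))), -1) = Pow(Add(-49, Mul(-37, 43)), -1) = Pow(Add(-49, -1591), -1) = Pow(-1640, -1) = Rational(-1, 1640)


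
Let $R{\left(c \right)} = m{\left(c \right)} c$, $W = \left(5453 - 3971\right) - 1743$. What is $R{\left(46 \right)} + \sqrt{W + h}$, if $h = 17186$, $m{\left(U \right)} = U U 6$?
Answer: $584016 + 5 \sqrt{677} \approx 5.8415 \cdot 10^{5}$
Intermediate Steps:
$m{\left(U \right)} = 6 U^{2}$ ($m{\left(U \right)} = U^{2} \cdot 6 = 6 U^{2}$)
$W = -261$ ($W = 1482 - 1743 = -261$)
$R{\left(c \right)} = 6 c^{3}$ ($R{\left(c \right)} = 6 c^{2} c = 6 c^{3}$)
$R{\left(46 \right)} + \sqrt{W + h} = 6 \cdot 46^{3} + \sqrt{-261 + 17186} = 6 \cdot 97336 + \sqrt{16925} = 584016 + 5 \sqrt{677}$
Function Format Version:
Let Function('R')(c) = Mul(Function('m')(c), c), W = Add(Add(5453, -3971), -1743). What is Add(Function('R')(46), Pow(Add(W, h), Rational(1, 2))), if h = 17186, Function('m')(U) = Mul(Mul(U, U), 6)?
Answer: Add(584016, Mul(5, Pow(677, Rational(1, 2)))) ≈ 5.8415e+5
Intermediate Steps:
Function('m')(U) = Mul(6, Pow(U, 2)) (Function('m')(U) = Mul(Pow(U, 2), 6) = Mul(6, Pow(U, 2)))
W = -261 (W = Add(1482, -1743) = -261)
Function('R')(c) = Mul(6, Pow(c, 3)) (Function('R')(c) = Mul(Mul(6, Pow(c, 2)), c) = Mul(6, Pow(c, 3)))
Add(Function('R')(46), Pow(Add(W, h), Rational(1, 2))) = Add(Mul(6, Pow(46, 3)), Pow(Add(-261, 17186), Rational(1, 2))) = Add(Mul(6, 97336), Pow(16925, Rational(1, 2))) = Add(584016, Mul(5, Pow(677, Rational(1, 2))))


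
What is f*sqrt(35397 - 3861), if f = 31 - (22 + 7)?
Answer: 24*sqrt(219) ≈ 355.17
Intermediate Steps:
f = 2 (f = 31 - 1*29 = 31 - 29 = 2)
f*sqrt(35397 - 3861) = 2*sqrt(35397 - 3861) = 2*sqrt(31536) = 2*(12*sqrt(219)) = 24*sqrt(219)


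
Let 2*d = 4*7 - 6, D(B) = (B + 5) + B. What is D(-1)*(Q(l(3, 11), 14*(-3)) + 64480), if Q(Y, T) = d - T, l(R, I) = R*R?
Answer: 193599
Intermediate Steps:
l(R, I) = R²
D(B) = 5 + 2*B (D(B) = (5 + B) + B = 5 + 2*B)
d = 11 (d = (4*7 - 6)/2 = (28 - 6)/2 = (½)*22 = 11)
Q(Y, T) = 11 - T
D(-1)*(Q(l(3, 11), 14*(-3)) + 64480) = (5 + 2*(-1))*((11 - 14*(-3)) + 64480) = (5 - 2)*((11 - 1*(-42)) + 64480) = 3*((11 + 42) + 64480) = 3*(53 + 64480) = 3*64533 = 193599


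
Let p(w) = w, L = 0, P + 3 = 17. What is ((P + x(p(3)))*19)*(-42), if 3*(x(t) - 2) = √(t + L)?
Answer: -12768 - 266*√3 ≈ -13229.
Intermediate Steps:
P = 14 (P = -3 + 17 = 14)
x(t) = 2 + √t/3 (x(t) = 2 + √(t + 0)/3 = 2 + √t/3)
((P + x(p(3)))*19)*(-42) = ((14 + (2 + √3/3))*19)*(-42) = ((16 + √3/3)*19)*(-42) = (304 + 19*√3/3)*(-42) = -12768 - 266*√3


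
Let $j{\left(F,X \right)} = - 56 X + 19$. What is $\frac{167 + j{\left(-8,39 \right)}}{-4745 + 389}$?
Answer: $\frac{111}{242} \approx 0.45868$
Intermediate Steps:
$j{\left(F,X \right)} = 19 - 56 X$
$\frac{167 + j{\left(-8,39 \right)}}{-4745 + 389} = \frac{167 + \left(19 - 2184\right)}{-4745 + 389} = \frac{167 + \left(19 - 2184\right)}{-4356} = \left(167 - 2165\right) \left(- \frac{1}{4356}\right) = \left(-1998\right) \left(- \frac{1}{4356}\right) = \frac{111}{242}$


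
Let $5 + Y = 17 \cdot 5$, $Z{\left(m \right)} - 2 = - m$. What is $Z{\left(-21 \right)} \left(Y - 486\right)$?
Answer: $-9338$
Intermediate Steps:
$Z{\left(m \right)} = 2 - m$
$Y = 80$ ($Y = -5 + 17 \cdot 5 = -5 + 85 = 80$)
$Z{\left(-21 \right)} \left(Y - 486\right) = \left(2 - -21\right) \left(80 - 486\right) = \left(2 + 21\right) \left(-406\right) = 23 \left(-406\right) = -9338$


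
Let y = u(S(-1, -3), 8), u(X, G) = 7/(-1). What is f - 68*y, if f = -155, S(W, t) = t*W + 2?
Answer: 321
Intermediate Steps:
S(W, t) = 2 + W*t (S(W, t) = W*t + 2 = 2 + W*t)
u(X, G) = -7 (u(X, G) = 7*(-1) = -7)
y = -7
f - 68*y = -155 - 68*(-7) = -155 + 476 = 321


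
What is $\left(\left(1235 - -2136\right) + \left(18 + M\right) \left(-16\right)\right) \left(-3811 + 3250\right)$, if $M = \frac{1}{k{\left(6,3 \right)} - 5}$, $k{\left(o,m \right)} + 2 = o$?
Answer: $-1738539$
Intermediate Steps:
$k{\left(o,m \right)} = -2 + o$
$M = -1$ ($M = \frac{1}{\left(-2 + 6\right) - 5} = \frac{1}{4 - 5} = \frac{1}{-1} = -1$)
$\left(\left(1235 - -2136\right) + \left(18 + M\right) \left(-16\right)\right) \left(-3811 + 3250\right) = \left(\left(1235 - -2136\right) + \left(18 - 1\right) \left(-16\right)\right) \left(-3811 + 3250\right) = \left(\left(1235 + 2136\right) + 17 \left(-16\right)\right) \left(-561\right) = \left(3371 - 272\right) \left(-561\right) = 3099 \left(-561\right) = -1738539$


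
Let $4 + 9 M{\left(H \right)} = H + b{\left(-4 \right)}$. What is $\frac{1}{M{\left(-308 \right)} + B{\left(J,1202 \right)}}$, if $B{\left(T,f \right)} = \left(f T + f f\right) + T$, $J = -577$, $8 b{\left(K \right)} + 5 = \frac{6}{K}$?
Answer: $\frac{144}{108091907} \approx 1.3322 \cdot 10^{-6}$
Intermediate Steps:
$b{\left(K \right)} = - \frac{5}{8} + \frac{3}{4 K}$ ($b{\left(K \right)} = - \frac{5}{8} + \frac{6 \frac{1}{K}}{8} = - \frac{5}{8} + \frac{3}{4 K}$)
$B{\left(T,f \right)} = T + f^{2} + T f$ ($B{\left(T,f \right)} = \left(T f + f^{2}\right) + T = \left(f^{2} + T f\right) + T = T + f^{2} + T f$)
$M{\left(H \right)} = - \frac{77}{144} + \frac{H}{9}$ ($M{\left(H \right)} = - \frac{4}{9} + \frac{H + \frac{6 - -20}{8 \left(-4\right)}}{9} = - \frac{4}{9} + \frac{H + \frac{1}{8} \left(- \frac{1}{4}\right) \left(6 + 20\right)}{9} = - \frac{4}{9} + \frac{H + \frac{1}{8} \left(- \frac{1}{4}\right) 26}{9} = - \frac{4}{9} + \frac{H - \frac{13}{16}}{9} = - \frac{4}{9} + \frac{- \frac{13}{16} + H}{9} = - \frac{4}{9} + \left(- \frac{13}{144} + \frac{H}{9}\right) = - \frac{77}{144} + \frac{H}{9}$)
$\frac{1}{M{\left(-308 \right)} + B{\left(J,1202 \right)}} = \frac{1}{\left(- \frac{77}{144} + \frac{1}{9} \left(-308\right)\right) - \left(694131 - 1444804\right)} = \frac{1}{\left(- \frac{77}{144} - \frac{308}{9}\right) - -750673} = \frac{1}{- \frac{5005}{144} + 750673} = \frac{1}{\frac{108091907}{144}} = \frac{144}{108091907}$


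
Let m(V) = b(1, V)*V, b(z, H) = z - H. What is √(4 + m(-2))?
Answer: I*√2 ≈ 1.4142*I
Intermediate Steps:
m(V) = V*(1 - V) (m(V) = (1 - V)*V = V*(1 - V))
√(4 + m(-2)) = √(4 - 2*(1 - 1*(-2))) = √(4 - 2*(1 + 2)) = √(4 - 2*3) = √(4 - 6) = √(-2) = I*√2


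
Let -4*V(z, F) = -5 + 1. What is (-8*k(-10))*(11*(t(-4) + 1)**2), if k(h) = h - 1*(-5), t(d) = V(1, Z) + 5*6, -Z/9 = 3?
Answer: 450560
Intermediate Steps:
Z = -27 (Z = -9*3 = -27)
V(z, F) = 1 (V(z, F) = -(-5 + 1)/4 = -1/4*(-4) = 1)
t(d) = 31 (t(d) = 1 + 5*6 = 1 + 30 = 31)
k(h) = 5 + h (k(h) = h + 5 = 5 + h)
(-8*k(-10))*(11*(t(-4) + 1)**2) = (-8*(5 - 10))*(11*(31 + 1)**2) = (-8*(-5))*(11*32**2) = 40*(11*1024) = 40*11264 = 450560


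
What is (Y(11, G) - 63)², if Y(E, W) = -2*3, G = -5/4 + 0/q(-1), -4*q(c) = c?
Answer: 4761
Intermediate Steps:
q(c) = -c/4
G = -5/4 (G = -5/4 + 0/((-¼*(-1))) = -5*¼ + 0/(¼) = -5/4 + 0*4 = -5/4 + 0 = -5/4 ≈ -1.2500)
Y(E, W) = -6 (Y(E, W) = -1*6 = -6)
(Y(11, G) - 63)² = (-6 - 63)² = (-69)² = 4761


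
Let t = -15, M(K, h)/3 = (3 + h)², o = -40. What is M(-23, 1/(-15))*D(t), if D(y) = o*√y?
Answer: -15488*I*√15/15 ≈ -3999.0*I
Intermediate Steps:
M(K, h) = 3*(3 + h)²
D(y) = -40*√y
M(-23, 1/(-15))*D(t) = (3*(3 + 1/(-15))²)*(-40*I*√15) = (3*(3 - 1/15)²)*(-40*I*√15) = (3*(44/15)²)*(-40*I*√15) = (3*(1936/225))*(-40*I*√15) = 1936*(-40*I*√15)/75 = -15488*I*√15/15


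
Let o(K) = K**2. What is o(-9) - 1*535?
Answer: -454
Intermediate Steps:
o(-9) - 1*535 = (-9)**2 - 1*535 = 81 - 535 = -454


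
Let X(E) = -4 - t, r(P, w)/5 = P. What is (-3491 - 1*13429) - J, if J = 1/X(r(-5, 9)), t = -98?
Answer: -1590481/94 ≈ -16920.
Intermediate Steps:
r(P, w) = 5*P
X(E) = 94 (X(E) = -4 - 1*(-98) = -4 + 98 = 94)
J = 1/94 ≈ 0.010638
(-3491 - 1*13429) - J = (-3491 - 1*13429) - 1*1/94 = (-3491 - 13429) - 1/94 = -16920 - 1/94 = -1590481/94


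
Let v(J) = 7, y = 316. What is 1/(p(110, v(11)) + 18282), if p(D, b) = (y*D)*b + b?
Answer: 1/261609 ≈ 3.8225e-6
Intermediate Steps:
p(D, b) = b + 316*D*b (p(D, b) = (316*D)*b + b = 316*D*b + b = b + 316*D*b)
1/(p(110, v(11)) + 18282) = 1/(7*(1 + 316*110) + 18282) = 1/(7*(1 + 34760) + 18282) = 1/(7*34761 + 18282) = 1/(243327 + 18282) = 1/261609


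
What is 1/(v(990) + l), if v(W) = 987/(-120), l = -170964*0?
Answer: -40/329 ≈ -0.12158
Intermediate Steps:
l = 0
v(W) = -329/40 (v(W) = 987*(-1/120) = -329/40)
1/(v(990) + l) = 1/(-329/40 + 0) = 1/(-329/40) = -40/329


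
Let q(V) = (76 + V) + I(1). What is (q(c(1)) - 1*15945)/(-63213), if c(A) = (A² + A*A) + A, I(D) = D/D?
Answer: 835/3327 ≈ 0.25098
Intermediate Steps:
I(D) = 1
c(A) = A + 2*A² (c(A) = (A² + A²) + A = 2*A² + A = A + 2*A²)
q(V) = 77 + V (q(V) = (76 + V) + 1 = 77 + V)
(q(c(1)) - 1*15945)/(-63213) = ((77 + 1*(1 + 2*1)) - 1*15945)/(-63213) = ((77 + 1*(1 + 2)) - 15945)*(-1/63213) = ((77 + 1*3) - 15945)*(-1/63213) = ((77 + 3) - 15945)*(-1/63213) = (80 - 15945)*(-1/63213) = -15865*(-1/63213) = 835/3327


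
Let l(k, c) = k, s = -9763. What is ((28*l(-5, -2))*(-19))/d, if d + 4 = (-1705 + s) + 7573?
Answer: -380/557 ≈ -0.68223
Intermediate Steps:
d = -3899 (d = -4 + ((-1705 - 9763) + 7573) = -4 + (-11468 + 7573) = -4 - 3895 = -3899)
((28*l(-5, -2))*(-19))/d = ((28*(-5))*(-19))/(-3899) = -140*(-19)*(-1/3899) = 2660*(-1/3899) = -380/557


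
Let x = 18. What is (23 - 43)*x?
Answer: -360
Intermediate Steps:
(23 - 43)*x = (23 - 43)*18 = -20*18 = -360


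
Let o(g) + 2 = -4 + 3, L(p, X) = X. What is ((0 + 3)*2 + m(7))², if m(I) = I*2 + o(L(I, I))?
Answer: 289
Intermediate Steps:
o(g) = -3 (o(g) = -2 + (-4 + 3) = -2 - 1 = -3)
m(I) = -3 + 2*I (m(I) = I*2 - 3 = 2*I - 3 = -3 + 2*I)
((0 + 3)*2 + m(7))² = ((0 + 3)*2 + (-3 + 2*7))² = (3*2 + (-3 + 14))² = (6 + 11)² = 17² = 289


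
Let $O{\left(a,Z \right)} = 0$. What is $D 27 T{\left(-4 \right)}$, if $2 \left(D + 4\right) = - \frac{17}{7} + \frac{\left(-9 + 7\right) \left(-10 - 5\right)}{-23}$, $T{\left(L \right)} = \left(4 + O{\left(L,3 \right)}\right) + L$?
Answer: $0$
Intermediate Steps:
$T{\left(L \right)} = 4 + L$ ($T{\left(L \right)} = \left(4 + 0\right) + L = 4 + L$)
$D = - \frac{1889}{322}$ ($D = -4 + \frac{- \frac{17}{7} + \frac{\left(-9 + 7\right) \left(-10 - 5\right)}{-23}}{2} = -4 + \frac{\left(-17\right) \frac{1}{7} + \left(-2\right) \left(-15\right) \left(- \frac{1}{23}\right)}{2} = -4 + \frac{- \frac{17}{7} + 30 \left(- \frac{1}{23}\right)}{2} = -4 + \frac{- \frac{17}{7} - \frac{30}{23}}{2} = -4 + \frac{1}{2} \left(- \frac{601}{161}\right) = -4 - \frac{601}{322} = - \frac{1889}{322} \approx -5.8665$)
$D 27 T{\left(-4 \right)} = \left(- \frac{1889}{322}\right) 27 \left(4 - 4\right) = \left(- \frac{51003}{322}\right) 0 = 0$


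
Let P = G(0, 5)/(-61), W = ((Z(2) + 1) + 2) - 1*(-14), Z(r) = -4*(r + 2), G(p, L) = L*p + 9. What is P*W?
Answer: -9/61 ≈ -0.14754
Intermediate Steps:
G(p, L) = 9 + L*p
Z(r) = -8 - 4*r (Z(r) = -4*(2 + r) = -8 - 4*r)
W = 1 (W = (((-8 - 4*2) + 1) + 2) - 1*(-14) = (((-8 - 8) + 1) + 2) + 14 = ((-16 + 1) + 2) + 14 = (-15 + 2) + 14 = -13 + 14 = 1)
P = -9/61 (P = (9 + 5*0)/(-61) = (9 + 0)*(-1/61) = 9*(-1/61) = -9/61 ≈ -0.14754)
P*W = -9/61*1 = -9/61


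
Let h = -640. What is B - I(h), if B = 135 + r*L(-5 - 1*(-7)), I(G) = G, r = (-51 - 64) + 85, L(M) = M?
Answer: 715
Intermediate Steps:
r = -30 (r = -115 + 85 = -30)
B = 75 (B = 135 - 30*(-5 - 1*(-7)) = 135 - 30*(-5 + 7) = 135 - 30*2 = 135 - 60 = 75)
B - I(h) = 75 - 1*(-640) = 75 + 640 = 715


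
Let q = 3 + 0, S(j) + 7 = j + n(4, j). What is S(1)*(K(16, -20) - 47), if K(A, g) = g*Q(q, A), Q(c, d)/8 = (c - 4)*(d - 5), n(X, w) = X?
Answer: -3426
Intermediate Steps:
S(j) = -3 + j (S(j) = -7 + (j + 4) = -7 + (4 + j) = -3 + j)
q = 3
Q(c, d) = 8*(-5 + d)*(-4 + c) (Q(c, d) = 8*((c - 4)*(d - 5)) = 8*((-4 + c)*(-5 + d)) = 8*((-5 + d)*(-4 + c)) = 8*(-5 + d)*(-4 + c))
K(A, g) = g*(40 - 8*A) (K(A, g) = g*(160 - 40*3 - 32*A + 8*3*A) = g*(160 - 120 - 32*A + 24*A) = g*(40 - 8*A))
S(1)*(K(16, -20) - 47) = (-3 + 1)*(8*(-20)*(5 - 1*16) - 47) = -2*(8*(-20)*(5 - 16) - 47) = -2*(8*(-20)*(-11) - 47) = -2*(1760 - 47) = -2*1713 = -3426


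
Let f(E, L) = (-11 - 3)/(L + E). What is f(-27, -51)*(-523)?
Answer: -3661/39 ≈ -93.872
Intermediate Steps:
f(E, L) = -14/(E + L)
f(-27, -51)*(-523) = -14/(-27 - 51)*(-523) = -14/(-78)*(-523) = -14*(-1/78)*(-523) = (7/39)*(-523) = -3661/39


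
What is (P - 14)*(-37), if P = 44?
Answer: -1110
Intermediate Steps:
(P - 14)*(-37) = (44 - 14)*(-37) = 30*(-37) = -1110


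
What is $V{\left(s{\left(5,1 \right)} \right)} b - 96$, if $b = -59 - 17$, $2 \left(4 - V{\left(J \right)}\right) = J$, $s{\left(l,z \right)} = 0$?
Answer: $-400$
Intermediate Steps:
$V{\left(J \right)} = 4 - \frac{J}{2}$
$b = -76$ ($b = -59 - 17 = -76$)
$V{\left(s{\left(5,1 \right)} \right)} b - 96 = \left(4 - 0\right) \left(-76\right) - 96 = \left(4 + 0\right) \left(-76\right) - 96 = 4 \left(-76\right) - 96 = -304 - 96 = -400$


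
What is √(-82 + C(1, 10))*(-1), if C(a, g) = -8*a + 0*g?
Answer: -3*I*√10 ≈ -9.4868*I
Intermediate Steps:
C(a, g) = -8*a (C(a, g) = -8*a + 0 = -8*a)
√(-82 + C(1, 10))*(-1) = √(-82 - 8*1)*(-1) = √(-82 - 8)*(-1) = √(-90)*(-1) = (3*I*√10)*(-1) = -3*I*√10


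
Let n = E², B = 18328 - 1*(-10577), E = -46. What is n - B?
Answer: -26789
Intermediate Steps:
B = 28905 (B = 18328 + 10577 = 28905)
n = 2116 (n = (-46)² = 2116)
n - B = 2116 - 1*28905 = 2116 - 28905 = -26789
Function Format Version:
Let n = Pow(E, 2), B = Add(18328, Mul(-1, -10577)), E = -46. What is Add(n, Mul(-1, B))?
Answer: -26789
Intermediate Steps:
B = 28905 (B = Add(18328, 10577) = 28905)
n = 2116 (n = Pow(-46, 2) = 2116)
Add(n, Mul(-1, B)) = Add(2116, Mul(-1, 28905)) = Add(2116, -28905) = -26789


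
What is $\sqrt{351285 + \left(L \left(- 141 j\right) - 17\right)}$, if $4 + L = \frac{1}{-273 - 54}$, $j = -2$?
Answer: $\frac{3 \sqrt{462222566}}{109} \approx 591.73$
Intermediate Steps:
$L = - \frac{1309}{327}$ ($L = -4 + \frac{1}{-273 - 54} = -4 + \frac{1}{-327} = -4 - \frac{1}{327} = - \frac{1309}{327} \approx -4.0031$)
$\sqrt{351285 + \left(L \left(- 141 j\right) - 17\right)} = \sqrt{351285 - \left(17 + \frac{1309 \left(\left(-141\right) \left(-2\right)\right)}{327}\right)} = \sqrt{351285 - \frac{124899}{109}} = \sqrt{\frac{38165166}{109}} = \frac{3 \sqrt{462222566}}{109}$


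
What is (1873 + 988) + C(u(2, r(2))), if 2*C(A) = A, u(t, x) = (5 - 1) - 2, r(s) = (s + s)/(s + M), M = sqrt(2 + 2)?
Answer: 2862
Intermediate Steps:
M = 2 (M = sqrt(4) = 2)
r(s) = 2*s/(2 + s) (r(s) = (s + s)/(s + 2) = (2*s)/(2 + s) = 2*s/(2 + s))
u(t, x) = 2 (u(t, x) = 4 - 2 = 2)
C(A) = A/2
(1873 + 988) + C(u(2, r(2))) = (1873 + 988) + (1/2)*2 = 2861 + 1 = 2862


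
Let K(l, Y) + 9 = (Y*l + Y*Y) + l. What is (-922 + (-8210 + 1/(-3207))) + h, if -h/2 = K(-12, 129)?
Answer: -125958133/3207 ≈ -39276.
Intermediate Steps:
K(l, Y) = -9 + l + Y² + Y*l (K(l, Y) = -9 + ((Y*l + Y*Y) + l) = -9 + ((Y*l + Y²) + l) = -9 + ((Y² + Y*l) + l) = -9 + (l + Y² + Y*l) = -9 + l + Y² + Y*l)
h = -30144 (h = -2*(-9 - 12 + 129² + 129*(-12)) = -2*(-9 - 12 + 16641 - 1548) = -2*15072 = -30144)
(-922 + (-8210 + 1/(-3207))) + h = (-922 + (-8210 + 1/(-3207))) - 30144 = (-922 + (-8210 - 1/3207)) - 30144 = (-922 - 26329471/3207) - 30144 = -29286325/3207 - 30144 = -125958133/3207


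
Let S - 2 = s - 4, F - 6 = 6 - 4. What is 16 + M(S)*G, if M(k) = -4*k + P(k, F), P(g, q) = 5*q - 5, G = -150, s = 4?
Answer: -4034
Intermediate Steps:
F = 8 (F = 6 + (6 - 4) = 6 + 2 = 8)
P(g, q) = -5 + 5*q
S = 2 (S = 2 + (4 - 4) = 2 + 0 = 2)
M(k) = 35 - 4*k (M(k) = -4*k + (-5 + 5*8) = -4*k + (-5 + 40) = -4*k + 35 = 35 - 4*k)
16 + M(S)*G = 16 + (35 - 4*2)*(-150) = 16 + (35 - 8)*(-150) = 16 + 27*(-150) = 16 - 4050 = -4034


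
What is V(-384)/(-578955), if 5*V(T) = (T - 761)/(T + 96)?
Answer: -229/166739040 ≈ -1.3734e-6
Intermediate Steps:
V(T) = (-761 + T)/(5*(96 + T)) (V(T) = ((T - 761)/(T + 96))/5 = ((-761 + T)/(96 + T))/5 = (-761 + T)/(5*(96 + T)))
V(-384)/(-578955) = ((-761 - 384)/(5*(96 - 384)))/(-578955) = ((1/5)*(-1145)/(-288))*(-1/578955) = ((1/5)*(-1/288)*(-1145))*(-1/578955) = (229/288)*(-1/578955) = -229/166739040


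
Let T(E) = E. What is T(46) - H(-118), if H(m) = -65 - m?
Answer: -7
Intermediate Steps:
T(46) - H(-118) = 46 - (-65 - 1*(-118)) = 46 - (-65 + 118) = 46 - 1*53 = 46 - 53 = -7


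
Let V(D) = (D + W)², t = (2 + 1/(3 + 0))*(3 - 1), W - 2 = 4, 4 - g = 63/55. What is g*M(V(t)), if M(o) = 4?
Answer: 628/55 ≈ 11.418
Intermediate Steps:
g = 157/55 (g = 4 - 63/55 = 157/55 ≈ 2.8545)
W = 6 (W = 2 + 4 = 6)
t = 14/3 (t = (2 + 1/3)*2 = (2 + ⅓)*2 = (7/3)*2 = 14/3 ≈ 4.6667)
V(D) = (6 + D)² (V(D) = (D + 6)² = (6 + D)²)
g*M(V(t)) = (157/55)*4 = 628/55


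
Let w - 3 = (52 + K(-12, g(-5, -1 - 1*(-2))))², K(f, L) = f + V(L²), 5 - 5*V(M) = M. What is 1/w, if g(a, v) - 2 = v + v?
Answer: 25/35796 ≈ 0.00069840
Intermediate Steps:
V(M) = 1 - M/5
g(a, v) = 2 + 2*v (g(a, v) = 2 + (v + v) = 2 + 2*v)
K(f, L) = 1 + f - L²/5 (K(f, L) = f + (1 - L²/5) = 1 + f - L²/5)
w = 35796/25 (w = 3 + (52 + (1 - 12 - (2 + 2*(-1 - 1*(-2)))²/5))² = 3 + (52 + (1 - 12 - (2 + 2*(-1 + 2))²/5))² = 3 + (52 + (1 - 12 - (2 + 2*1)²/5))² = 3 + (52 + (1 - 12 - (2 + 2)²/5))² = 3 + (52 + (1 - 12 - ⅕*4²))² = 3 + (52 + (1 - 12 - ⅕*16))² = 3 + (52 + (1 - 12 - 16/5))² = 3 + (52 - 71/5)² = 3 + (189/5)² = 3 + 35721/25 = 35796/25 ≈ 1431.8)
1/w = 1/(35796/25) = 25/35796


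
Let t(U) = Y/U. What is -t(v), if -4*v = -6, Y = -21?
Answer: 14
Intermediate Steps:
v = 3/2 (v = -¼*(-6) = 3/2 ≈ 1.5000)
t(U) = -21/U
-t(v) = -(-21)/3/2 = -(-21)*2/3 = -1*(-14) = 14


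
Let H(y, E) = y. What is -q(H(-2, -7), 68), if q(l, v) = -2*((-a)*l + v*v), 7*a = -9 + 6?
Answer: 64724/7 ≈ 9246.3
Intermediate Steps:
a = -3/7 (a = (-9 + 6)/7 = (⅐)*(-3) = -3/7 ≈ -0.42857)
q(l, v) = -2*v² - 6*l/7 (q(l, v) = -2*((-1*(-3/7))*l + v*v) = -2*(3*l/7 + v²) = -2*(v² + 3*l/7) = -2*v² - 6*l/7)
-q(H(-2, -7), 68) = -(-2*68² - 6/7*(-2)) = -(-2*4624 + 12/7) = -(-9248 + 12/7) = -1*(-64724/7) = 64724/7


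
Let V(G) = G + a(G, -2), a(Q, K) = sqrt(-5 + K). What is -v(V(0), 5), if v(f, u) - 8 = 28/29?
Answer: -260/29 ≈ -8.9655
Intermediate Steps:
V(G) = G + I*sqrt(7) (V(G) = G + sqrt(-5 - 2) = G + sqrt(-7) = G + I*sqrt(7))
v(f, u) = 260/29 (v(f, u) = 8 + 28/29 = 260/29)
-v(V(0), 5) = -1*260/29 = -260/29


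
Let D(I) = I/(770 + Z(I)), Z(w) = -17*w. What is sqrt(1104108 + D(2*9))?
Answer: sqrt(14856877770)/116 ≈ 1050.8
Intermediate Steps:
D(I) = I/(770 - 17*I)
sqrt(1104108 + D(2*9)) = sqrt(1104108 - 2*9/(-770 + 17*(2*9))) = sqrt(1104108 - 1*18/(-770 + 17*18)) = sqrt(1104108 - 1*18/(-770 + 306)) = sqrt(1104108 - 1*18/(-464)) = sqrt(1104108 - 1*18*(-1/464)) = sqrt(1104108 + 9/232) = sqrt(256153065/232) = sqrt(14856877770)/116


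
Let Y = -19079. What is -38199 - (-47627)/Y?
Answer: -728846348/19079 ≈ -38202.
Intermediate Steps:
-38199 - (-47627)/Y = -38199 - (-47627)/(-19079) = -38199 - (-47627)*(-1)/19079 = -38199 - 1*47627/19079 = -38199 - 47627/19079 = -728846348/19079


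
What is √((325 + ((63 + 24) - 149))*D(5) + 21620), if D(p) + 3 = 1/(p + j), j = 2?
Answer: 4*√63910/7 ≈ 144.46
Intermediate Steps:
D(p) = -3 + 1/(2 + p) (D(p) = -3 + 1/(p + 2) = -3 + 1/(2 + p))
√((325 + ((63 + 24) - 149))*D(5) + 21620) = √((325 + ((63 + 24) - 149))*((-5 - 3*5)/(2 + 5)) + 21620) = √((325 + (87 - 149))*((-5 - 15)/7) + 21620) = √((325 - 62)*((⅐)*(-20)) + 21620) = √(263*(-20/7) + 21620) = √(-5260/7 + 21620) = √(146080/7) = 4*√63910/7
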